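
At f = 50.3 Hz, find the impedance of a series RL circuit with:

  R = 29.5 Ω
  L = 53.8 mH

Step 1 — Angular frequency: ω = 2π·f = 2π·50.3 = 316 rad/s.
Step 2 — Component impedances:
  R: Z = R = 29.5 Ω
  L: Z = jωL = j·316·0.0538 = 0 + j17 Ω
Step 3 — Series combination: Z_total = R + L = 29.5 + j17 Ω = 34.05∠30.0° Ω.

Z = 29.5 + j17 Ω = 34.05∠30.0° Ω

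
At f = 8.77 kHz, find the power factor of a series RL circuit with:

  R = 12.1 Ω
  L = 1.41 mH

Step 1 — Angular frequency: ω = 2π·f = 2π·8770 = 5.51e+04 rad/s.
Step 2 — Component impedances:
  R: Z = R = 12.1 Ω
  L: Z = jωL = j·5.51e+04·0.00141 = 0 + j77.7 Ω
Step 3 — Series combination: Z_total = R + L = 12.1 + j77.7 Ω = 78.63∠81.1° Ω.
Step 4 — Power factor: PF = cos(φ) = Re(Z)/|Z| = 12.1/78.63 = 0.1539.
Step 5 — Type: Im(Z) = 77.7 ⇒ lagging (phase φ = 81.1°).

PF = 0.1539 (lagging, φ = 81.1°)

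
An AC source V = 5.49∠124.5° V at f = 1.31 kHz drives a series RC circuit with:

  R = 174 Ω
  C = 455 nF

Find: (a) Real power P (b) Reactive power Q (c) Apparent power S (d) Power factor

Step 1 — Angular frequency: ω = 2π·f = 2π·1310 = 8231 rad/s.
Step 2 — Component impedances:
  R: Z = R = 174 Ω
  C: Z = 1/(jωC) = -j/(ω·C) = 0 - j267 Ω
Step 3 — Series combination: Z_total = R + C = 174 - j267 Ω = 318.7∠-56.9° Ω.
Step 4 — Source phasor: V = 5.49∠124.5° V = -3.11 + j4.524 V.
Step 5 — Current: I = V / Z = -0.01722 - j0.0004238 A = 0.01723∠-178.6° A.
Step 6 — Complex power: S = V·I* = 0.05163 - j0.07923 VA.
Step 7 — Real power: P = Re(S) = 0.05163 W.
Step 8 — Reactive power: Q = Im(S) = -0.07923 VAR.
Step 9 — Apparent power: |S| = 0.09457 VA.
Step 10 — Power factor: PF = P/|S| = 0.546 (leading).

(a) P = 0.05163 W  (b) Q = -0.07923 VAR  (c) S = 0.09457 VA  (d) PF = 0.546 (leading)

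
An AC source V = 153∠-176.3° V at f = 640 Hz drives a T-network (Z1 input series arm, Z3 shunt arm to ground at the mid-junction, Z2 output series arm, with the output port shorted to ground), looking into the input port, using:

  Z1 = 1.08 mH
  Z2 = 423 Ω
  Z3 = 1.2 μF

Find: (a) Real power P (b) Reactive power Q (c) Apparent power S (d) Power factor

Step 1 — Angular frequency: ω = 2π·f = 2π·640 = 4021 rad/s.
Step 2 — Component impedances:
  Z1: Z = jωL = j·4021·0.00108 = 0 + j4.343 Ω
  Z2: Z = R = 423 Ω
  Z3: Z = 1/(jωC) = -j/(ω·C) = 0 - j207.2 Ω
Step 3 — With the output port shorted to ground, the output series arm Z2 runs from the junction to ground; the shunt arm Z3 also runs from the junction to ground. They appear in parallel: Z3 || Z2 = 81.87 - j167.1 Ω.
Step 4 — Series with input arm Z1: Z_in = Z1 + (Z3 || Z2) = 81.87 - j162.8 Ω = 182.2∠-63.3° Ω.
Step 5 — Source phasor: V = 153∠-176.3° V = -152.7 - j9.873 V.
Step 6 — Current: I = V / Z = -0.3281 - j0.7729 A = 0.8397∠-113.0° A.
Step 7 — Complex power: S = V·I* = 57.73 - j114.8 VA.
Step 8 — Real power: P = Re(S) = 57.73 W.
Step 9 — Reactive power: Q = Im(S) = -114.8 VAR.
Step 10 — Apparent power: |S| = 128.5 VA.
Step 11 — Power factor: PF = P/|S| = 0.4493 (leading).

(a) P = 57.73 W  (b) Q = -114.8 VAR  (c) S = 128.5 VA  (d) PF = 0.4493 (leading)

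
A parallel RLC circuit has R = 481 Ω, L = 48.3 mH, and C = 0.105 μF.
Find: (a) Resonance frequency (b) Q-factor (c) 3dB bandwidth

Step 1 — Resonance: ω₀ = 1/√(LC) = 1/√(0.0483·1.05e-07) = 1.404e+04 rad/s.
Step 2 — f₀ = ω₀/(2π) = 2235 Hz.
Step 3 — Parallel Q: Q = R/(ω₀L) = 481/(1.404e+04·0.0483) = 0.7092.
Step 4 — Bandwidth: Δω = ω₀/Q = 1.98e+04 rad/s; BW = Δω/(2π) = 3151 Hz.

(a) f₀ = 2235 Hz  (b) Q = 0.7092  (c) BW = 3151 Hz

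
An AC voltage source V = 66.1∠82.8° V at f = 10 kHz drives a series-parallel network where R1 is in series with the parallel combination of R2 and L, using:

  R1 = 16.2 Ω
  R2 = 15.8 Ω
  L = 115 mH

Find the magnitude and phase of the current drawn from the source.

Step 1 — Angular frequency: ω = 2π·f = 2π·1e+04 = 6.283e+04 rad/s.
Step 2 — Component impedances:
  R1: Z = R = 16.2 Ω
  R2: Z = R = 15.8 Ω
  L: Z = jωL = j·6.283e+04·0.115 = 0 + j7226 Ω
Step 3 — Parallel branch: R2 || L = 1/(1/R2 + 1/L) = 15.8 + j0.03455 Ω.
Step 4 — Series with R1: Z_total = R1 + (R2 || L) = 32 + j0.03455 Ω = 32∠0.1° Ω.
Step 5 — Source phasor: V = 66.1∠82.8° V = 8.285 + j65.58 V.
Step 6 — Ohm's law: I = V / Z_total = (8.285 + j65.58) / (32 + j0.03455) = 0.2611 + j2.049 A.
Step 7 — Convert to polar: |I| = 2.066 A, ∠I = 82.7°.

I = 2.066∠82.7° A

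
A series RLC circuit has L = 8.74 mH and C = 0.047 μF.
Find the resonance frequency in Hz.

Step 1 — Resonance condition Im(Z)=0 gives ω₀ = 1/√(LC).
Step 2 — ω₀ = 1/√(0.00874·4.7e-08) = 4.934e+04 rad/s.
Step 3 — f₀ = ω₀/(2π) = 7853 Hz.

f₀ = 7853 Hz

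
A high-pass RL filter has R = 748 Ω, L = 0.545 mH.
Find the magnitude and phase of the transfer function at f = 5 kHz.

Step 1 — Angular frequency: ω = 2π·5000 = 3.142e+04 rad/s.
Step 2 — Transfer function: H(jω) = jωL/(R + jωL).
Step 3 — Numerator jωL = j·17.12; denominator R + jωL = 748 + j17.12.
Step 4 — H = 0.0005237 + j0.02288.
Step 5 — Magnitude: |H| = 0.02288 (-32.8 dB); phase: φ = 88.7°.

|H| = 0.02288 (-32.8 dB), φ = 88.7°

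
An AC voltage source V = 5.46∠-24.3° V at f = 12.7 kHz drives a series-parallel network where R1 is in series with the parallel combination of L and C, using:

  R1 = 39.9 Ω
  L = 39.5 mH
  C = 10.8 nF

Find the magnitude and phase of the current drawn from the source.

Step 1 — Angular frequency: ω = 2π·f = 2π·1.27e+04 = 7.98e+04 rad/s.
Step 2 — Component impedances:
  R1: Z = R = 39.9 Ω
  L: Z = jωL = j·7.98e+04·0.0395 = 0 + j3152 Ω
  C: Z = 1/(jωC) = -j/(ω·C) = 0 - j1160 Ω
Step 3 — Parallel branch: L || C = 1/(1/L + 1/C) = 0 - j1836 Ω.
Step 4 — Series with R1: Z_total = R1 + (L || C) = 39.9 - j1836 Ω = 1837∠-88.8° Ω.
Step 5 — Source phasor: V = 5.46∠-24.3° V = 4.976 - j2.247 V.
Step 6 — Ohm's law: I = V / Z_total = (4.976 - j2.247) / (39.9 - j1836) = 0.001282 + j0.002682 A.
Step 7 — Convert to polar: |I| = 0.002972 A, ∠I = 64.5°.

I = 0.002972∠64.5° A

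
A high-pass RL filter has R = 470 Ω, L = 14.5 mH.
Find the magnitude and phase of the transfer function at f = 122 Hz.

Step 1 — Angular frequency: ω = 2π·122 = 766.5 rad/s.
Step 2 — Transfer function: H(jω) = jωL/(R + jωL).
Step 3 — Numerator jωL = j·11.11; denominator R + jωL = 470 + j11.11.
Step 4 — H = 0.000559 + j0.02364.
Step 5 — Magnitude: |H| = 0.02364 (-32.5 dB); phase: φ = 88.6°.

|H| = 0.02364 (-32.5 dB), φ = 88.6°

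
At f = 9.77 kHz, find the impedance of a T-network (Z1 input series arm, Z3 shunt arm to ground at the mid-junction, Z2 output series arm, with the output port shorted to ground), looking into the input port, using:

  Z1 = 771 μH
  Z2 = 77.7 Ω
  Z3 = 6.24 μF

Step 1 — Angular frequency: ω = 2π·f = 2π·9770 = 6.139e+04 rad/s.
Step 2 — Component impedances:
  Z1: Z = jωL = j·6.139e+04·0.000771 = 0 + j47.33 Ω
  Z2: Z = R = 77.7 Ω
  Z3: Z = 1/(jωC) = -j/(ω·C) = 0 - j2.611 Ω
Step 3 — With the output port shorted to ground, the output series arm Z2 runs from the junction to ground; the shunt arm Z3 also runs from the junction to ground. They appear in parallel: Z3 || Z2 = 0.08761 - j2.608 Ω.
Step 4 — Series with input arm Z1: Z_in = Z1 + (Z3 || Z2) = 0.08761 + j44.72 Ω = 44.72∠89.9° Ω.

Z = 0.08761 + j44.72 Ω = 44.72∠89.9° Ω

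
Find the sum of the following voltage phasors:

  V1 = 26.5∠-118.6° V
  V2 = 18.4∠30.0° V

Step 1 — Convert each phasor to rectangular form:
  V1 = 26.5·(cos(-118.6°) + j·sin(-118.6°)) = -12.69 - j23.27 V
  V2 = 18.4·(cos(30.0°) + j·sin(30.0°)) = 15.93 + j9.2 V
Step 2 — Sum components: V_total = 3.25 - j14.07 V.
Step 3 — Convert to polar: |V_total| = 14.44 V, ∠V_total = -77.0°.

V_total = 14.44∠-77.0° V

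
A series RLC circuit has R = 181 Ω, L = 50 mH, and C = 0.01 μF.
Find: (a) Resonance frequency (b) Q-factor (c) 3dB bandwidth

Step 1 — Resonance: ω₀ = 1/√(LC) = 1/√(0.05·1e-08) = 4.472e+04 rad/s.
Step 2 — f₀ = ω₀/(2π) = 7118 Hz.
Step 3 — Series Q: Q = ω₀L/R = 4.472e+04·0.05/181 = 12.35.
Step 4 — Bandwidth: Δω = ω₀/Q = 3620 rad/s; BW = Δω/(2π) = 576.1 Hz.

(a) f₀ = 7118 Hz  (b) Q = 12.35  (c) BW = 576.1 Hz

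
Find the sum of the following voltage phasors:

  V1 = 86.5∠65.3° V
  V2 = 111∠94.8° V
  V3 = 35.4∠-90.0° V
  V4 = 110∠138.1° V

Step 1 — Convert each phasor to rectangular form:
  V1 = 86.5·(cos(65.3°) + j·sin(65.3°)) = 36.15 + j78.59 V
  V2 = 111·(cos(94.8°) + j·sin(94.8°)) = -9.288 + j110.6 V
  V3 = 35.4·(cos(-90.0°) + j·sin(-90.0°)) = 0 - j35.4 V
  V4 = 110·(cos(138.1°) + j·sin(138.1°)) = -81.87 + j73.46 V
Step 2 — Sum components: V_total = -55.02 + j227.3 V.
Step 3 — Convert to polar: |V_total| = 233.8 V, ∠V_total = 103.6°.

V_total = 233.8∠103.6° V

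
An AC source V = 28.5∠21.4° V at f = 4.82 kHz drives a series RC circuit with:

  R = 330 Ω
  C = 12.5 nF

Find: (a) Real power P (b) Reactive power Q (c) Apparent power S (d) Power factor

Step 1 — Angular frequency: ω = 2π·f = 2π·4820 = 3.028e+04 rad/s.
Step 2 — Component impedances:
  R: Z = R = 330 Ω
  C: Z = 1/(jωC) = -j/(ω·C) = 0 - j2642 Ω
Step 3 — Series combination: Z_total = R + C = 330 - j2642 Ω = 2662∠-82.9° Ω.
Step 4 — Source phasor: V = 28.5∠21.4° V = 26.54 + j10.4 V.
Step 5 — Current: I = V / Z = -0.002641 + j0.01038 A = 0.01071∠104.3° A.
Step 6 — Complex power: S = V·I* = 0.03782 - j0.3028 VA.
Step 7 — Real power: P = Re(S) = 0.03782 W.
Step 8 — Reactive power: Q = Im(S) = -0.3028 VAR.
Step 9 — Apparent power: |S| = 0.3051 VA.
Step 10 — Power factor: PF = P/|S| = 0.124 (leading).

(a) P = 0.03782 W  (b) Q = -0.3028 VAR  (c) S = 0.3051 VA  (d) PF = 0.124 (leading)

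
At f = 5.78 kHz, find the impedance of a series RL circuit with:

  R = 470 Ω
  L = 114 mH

Step 1 — Angular frequency: ω = 2π·f = 2π·5780 = 3.632e+04 rad/s.
Step 2 — Component impedances:
  R: Z = R = 470 Ω
  L: Z = jωL = j·3.632e+04·0.114 = 0 + j4140 Ω
Step 3 — Series combination: Z_total = R + L = 470 + j4140 Ω = 4167∠83.5° Ω.

Z = 470 + j4140 Ω = 4167∠83.5° Ω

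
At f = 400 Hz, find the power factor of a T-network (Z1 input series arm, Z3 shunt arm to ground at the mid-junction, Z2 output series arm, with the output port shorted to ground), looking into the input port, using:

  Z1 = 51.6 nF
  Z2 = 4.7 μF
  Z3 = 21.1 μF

Step 1 — Angular frequency: ω = 2π·f = 2π·400 = 2513 rad/s.
Step 2 — Component impedances:
  Z1: Z = 1/(jωC) = -j/(ω·C) = 0 - j7711 Ω
  Z2: Z = 1/(jωC) = -j/(ω·C) = 0 - j84.66 Ω
  Z3: Z = 1/(jωC) = -j/(ω·C) = 0 - j18.86 Ω
Step 3 — With the output port shorted to ground, the output series arm Z2 runs from the junction to ground; the shunt arm Z3 also runs from the junction to ground. They appear in parallel: Z3 || Z2 = 0 - j15.42 Ω.
Step 4 — Series with input arm Z1: Z_in = Z1 + (Z3 || Z2) = 0 - j7726 Ω = 7726∠-90.0° Ω.
Step 5 — Power factor: PF = cos(φ) = Re(Z)/|Z| = 0/7726 = 0.
Step 6 — Type: Im(Z) = -7726 ⇒ leading (phase φ = -90.0°).

PF = 0 (leading, φ = -90.0°)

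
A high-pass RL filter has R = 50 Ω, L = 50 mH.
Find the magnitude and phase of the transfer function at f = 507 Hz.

Step 1 — Angular frequency: ω = 2π·507 = 3186 rad/s.
Step 2 — Transfer function: H(jω) = jωL/(R + jωL).
Step 3 — Numerator jωL = j·159.3; denominator R + jωL = 50 + j159.3.
Step 4 — H = 0.9103 + j0.2858.
Step 5 — Magnitude: |H| = 0.9541 (-0.4 dB); phase: φ = 17.4°.

|H| = 0.9541 (-0.4 dB), φ = 17.4°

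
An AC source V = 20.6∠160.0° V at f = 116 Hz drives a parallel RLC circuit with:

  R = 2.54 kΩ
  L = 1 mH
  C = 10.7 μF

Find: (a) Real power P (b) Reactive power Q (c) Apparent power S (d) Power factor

Step 1 — Angular frequency: ω = 2π·f = 2π·116 = 728.8 rad/s.
Step 2 — Component impedances:
  R: Z = R = 2540 Ω
  L: Z = jωL = j·728.8·0.001 = 0 + j0.7288 Ω
  C: Z = 1/(jωC) = -j/(ω·C) = 0 - j128.2 Ω
Step 3 — Parallel combination: 1/Z_total = 1/R + 1/L + 1/C; Z_total = 0.0002115 + j0.733 Ω = 0.733∠90.0° Ω.
Step 4 — Source phasor: V = 20.6∠160.0° V = -19.36 + j7.046 V.
Step 5 — Current: I = V / Z = 9.604 + j26.41 A = 28.1∠70.0° A.
Step 6 — Complex power: S = V·I* = 0.1671 + j578.9 VA.
Step 7 — Real power: P = Re(S) = 0.1671 W.
Step 8 — Reactive power: Q = Im(S) = 578.9 VAR.
Step 9 — Apparent power: |S| = 578.9 VA.
Step 10 — Power factor: PF = P/|S| = 0.0002886 (lagging).

(a) P = 0.1671 W  (b) Q = 578.9 VAR  (c) S = 578.9 VA  (d) PF = 0.0002886 (lagging)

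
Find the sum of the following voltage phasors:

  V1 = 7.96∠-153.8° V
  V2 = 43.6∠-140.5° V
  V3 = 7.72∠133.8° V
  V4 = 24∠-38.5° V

Step 1 — Convert each phasor to rectangular form:
  V1 = 7.96·(cos(-153.8°) + j·sin(-153.8°)) = -7.142 - j3.514 V
  V2 = 43.6·(cos(-140.5°) + j·sin(-140.5°)) = -33.64 - j27.73 V
  V3 = 7.72·(cos(133.8°) + j·sin(133.8°)) = -5.343 + j5.572 V
  V4 = 24·(cos(-38.5°) + j·sin(-38.5°)) = 18.78 - j14.94 V
Step 2 — Sum components: V_total = -27.35 - j40.62 V.
Step 3 — Convert to polar: |V_total| = 48.96 V, ∠V_total = -124.0°.

V_total = 48.96∠-124.0° V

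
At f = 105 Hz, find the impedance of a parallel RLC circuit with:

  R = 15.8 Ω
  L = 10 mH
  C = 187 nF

Step 1 — Angular frequency: ω = 2π·f = 2π·105 = 659.7 rad/s.
Step 2 — Component impedances:
  R: Z = R = 15.8 Ω
  L: Z = jωL = j·659.7·0.01 = 0 + j6.597 Ω
  C: Z = 1/(jωC) = -j/(ω·C) = 0 - j8106 Ω
Step 3 — Parallel combination: 1/Z_total = 1/R + 1/L + 1/C; Z_total = 2.349 + j5.621 Ω = 6.092∠67.3° Ω.

Z = 2.349 + j5.621 Ω = 6.092∠67.3° Ω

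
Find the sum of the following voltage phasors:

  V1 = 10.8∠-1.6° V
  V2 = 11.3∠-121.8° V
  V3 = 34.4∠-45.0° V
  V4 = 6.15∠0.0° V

Step 1 — Convert each phasor to rectangular form:
  V1 = 10.8·(cos(-1.6°) + j·sin(-1.6°)) = 10.8 - j0.3016 V
  V2 = 11.3·(cos(-121.8°) + j·sin(-121.8°)) = -5.955 - j9.604 V
  V3 = 34.4·(cos(-45.0°) + j·sin(-45.0°)) = 24.32 - j24.32 V
  V4 = 6.15·(cos(0.0°) + j·sin(0.0°)) = 6.15 V
Step 2 — Sum components: V_total = 35.32 - j34.23 V.
Step 3 — Convert to polar: |V_total| = 49.18 V, ∠V_total = -44.1°.

V_total = 49.18∠-44.1° V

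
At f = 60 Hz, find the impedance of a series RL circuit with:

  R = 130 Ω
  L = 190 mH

Step 1 — Angular frequency: ω = 2π·f = 2π·60 = 377 rad/s.
Step 2 — Component impedances:
  R: Z = R = 130 Ω
  L: Z = jωL = j·377·0.19 = 0 + j71.63 Ω
Step 3 — Series combination: Z_total = R + L = 130 + j71.63 Ω = 148.4∠28.9° Ω.

Z = 130 + j71.63 Ω = 148.4∠28.9° Ω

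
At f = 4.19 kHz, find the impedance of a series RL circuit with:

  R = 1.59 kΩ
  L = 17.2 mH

Step 1 — Angular frequency: ω = 2π·f = 2π·4190 = 2.633e+04 rad/s.
Step 2 — Component impedances:
  R: Z = R = 1590 Ω
  L: Z = jωL = j·2.633e+04·0.0172 = 0 + j452.8 Ω
Step 3 — Series combination: Z_total = R + L = 1590 + j452.8 Ω = 1653∠15.9° Ω.

Z = 1590 + j452.8 Ω = 1653∠15.9° Ω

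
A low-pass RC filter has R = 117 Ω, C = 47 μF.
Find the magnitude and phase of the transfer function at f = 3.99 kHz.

Step 1 — Angular frequency: ω = 2π·3990 = 2.507e+04 rad/s.
Step 2 — Transfer function: H(jω) = 1/(1 + jωRC).
Step 3 — Denominator: 1 + jωRC = 1 + j·2.507e+04·117·4.7e-05 = 1 + j137.9.
Step 4 — H = 5.261e-05 - j0.007253.
Step 5 — Magnitude: |H| = 0.007254 (-42.8 dB); phase: φ = -89.6°.

|H| = 0.007254 (-42.8 dB), φ = -89.6°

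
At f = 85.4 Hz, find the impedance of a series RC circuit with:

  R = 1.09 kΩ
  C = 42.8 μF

Step 1 — Angular frequency: ω = 2π·f = 2π·85.4 = 536.6 rad/s.
Step 2 — Component impedances:
  R: Z = R = 1090 Ω
  C: Z = 1/(jωC) = -j/(ω·C) = 0 - j43.54 Ω
Step 3 — Series combination: Z_total = R + C = 1090 - j43.54 Ω = 1091∠-2.3° Ω.

Z = 1090 - j43.54 Ω = 1091∠-2.3° Ω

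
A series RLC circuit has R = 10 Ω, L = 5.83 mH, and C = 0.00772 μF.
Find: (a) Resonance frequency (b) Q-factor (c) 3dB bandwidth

Step 1 — Resonance condition Im(Z)=0 gives ω₀ = 1/√(LC).
Step 2 — ω₀ = 1/√(0.00583·7.72e-09) = 1.491e+05 rad/s.
Step 3 — f₀ = ω₀/(2π) = 2.372e+04 Hz.
Step 4 — Series Q: Q = ω₀L/R = 1.491e+05·0.00583/10 = 86.9.
Step 5 — 3dB bandwidth: Δω = ω₀/Q = 1715 rad/s; BW = Δω/(2π) = 273 Hz.

(a) f₀ = 2.372e+04 Hz  (b) Q = 86.9  (c) BW = 273 Hz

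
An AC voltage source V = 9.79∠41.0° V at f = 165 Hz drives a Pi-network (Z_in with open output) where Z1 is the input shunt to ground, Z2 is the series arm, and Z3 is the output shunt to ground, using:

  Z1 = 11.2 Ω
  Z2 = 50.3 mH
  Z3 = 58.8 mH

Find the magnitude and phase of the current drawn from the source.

Step 1 — Angular frequency: ω = 2π·f = 2π·165 = 1037 rad/s.
Step 2 — Component impedances:
  Z1: Z = R = 11.2 Ω
  Z2: Z = jωL = j·1037·0.0503 = 0 + j52.15 Ω
  Z3: Z = jωL = j·1037·0.0588 = 0 + j60.96 Ω
Step 3 — With open output, the series arm Z2 and the output shunt Z3 appear in series to ground: Z2 + Z3 = 0 + j113.1 Ω.
Step 4 — Parallel with input shunt Z1: Z_in = Z1 || (Z2 + Z3) = 11.09 + j1.098 Ω = 11.15∠5.7° Ω.
Step 5 — Source phasor: V = 9.79∠41.0° V = 7.389 + j6.423 V.
Step 6 — Ohm's law: I = V / Z_total = (7.389 + j6.423) / (11.09 + j1.098) = 0.7165 + j0.5081 A.
Step 7 — Convert to polar: |I| = 0.8784 A, ∠I = 35.3°.

I = 0.8784∠35.3° A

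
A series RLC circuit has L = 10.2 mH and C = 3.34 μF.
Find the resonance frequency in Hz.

Step 1 — Resonance condition Im(Z)=0 gives ω₀ = 1/√(LC).
Step 2 — ω₀ = 1/√(0.0102·3.34e-06) = 5418 rad/s.
Step 3 — f₀ = ω₀/(2π) = 862.3 Hz.

f₀ = 862.3 Hz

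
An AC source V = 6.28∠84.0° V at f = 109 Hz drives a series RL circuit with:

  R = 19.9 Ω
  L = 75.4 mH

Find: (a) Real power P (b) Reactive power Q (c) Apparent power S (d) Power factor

Step 1 — Angular frequency: ω = 2π·f = 2π·109 = 684.9 rad/s.
Step 2 — Component impedances:
  R: Z = R = 19.9 Ω
  L: Z = jωL = j·684.9·0.0754 = 0 + j51.64 Ω
Step 3 — Series combination: Z_total = R + L = 19.9 + j51.64 Ω = 55.34∠68.9° Ω.
Step 4 — Source phasor: V = 6.28∠84.0° V = 0.6564 + j6.246 V.
Step 5 — Current: I = V / Z = 0.1096 + j0.02951 A = 0.1135∠15.1° A.
Step 6 — Complex power: S = V·I* = 0.2563 + j0.665 VA.
Step 7 — Real power: P = Re(S) = 0.2563 W.
Step 8 — Reactive power: Q = Im(S) = 0.665 VAR.
Step 9 — Apparent power: |S| = 0.7126 VA.
Step 10 — Power factor: PF = P/|S| = 0.3596 (lagging).

(a) P = 0.2563 W  (b) Q = 0.665 VAR  (c) S = 0.7126 VA  (d) PF = 0.3596 (lagging)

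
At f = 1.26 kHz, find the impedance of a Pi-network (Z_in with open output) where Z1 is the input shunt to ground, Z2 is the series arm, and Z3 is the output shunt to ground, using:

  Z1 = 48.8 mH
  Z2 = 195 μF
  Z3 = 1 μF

Step 1 — Angular frequency: ω = 2π·f = 2π·1260 = 7917 rad/s.
Step 2 — Component impedances:
  Z1: Z = jωL = j·7917·0.0488 = 0 + j386.3 Ω
  Z2: Z = 1/(jωC) = -j/(ω·C) = 0 - j0.6478 Ω
  Z3: Z = 1/(jωC) = -j/(ω·C) = 0 - j126.3 Ω
Step 3 — With open output, the series arm Z2 and the output shunt Z3 appear in series to ground: Z2 + Z3 = 0 - j127 Ω.
Step 4 — Parallel with input shunt Z1: Z_in = Z1 || (Z2 + Z3) = 0 - j189.1 Ω = 189.1∠-90.0° Ω.

Z = 0 - j189.1 Ω = 189.1∠-90.0° Ω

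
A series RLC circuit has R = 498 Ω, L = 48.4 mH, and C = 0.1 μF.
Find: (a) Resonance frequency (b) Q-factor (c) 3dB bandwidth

Step 1 — Resonance: ω₀ = 1/√(LC) = 1/√(0.0484·1e-07) = 1.437e+04 rad/s.
Step 2 — f₀ = ω₀/(2π) = 2288 Hz.
Step 3 — Series Q: Q = ω₀L/R = 1.437e+04·0.0484/498 = 1.397.
Step 4 — Bandwidth: Δω = ω₀/Q = 1.029e+04 rad/s; BW = Δω/(2π) = 1638 Hz.

(a) f₀ = 2288 Hz  (b) Q = 1.397  (c) BW = 1638 Hz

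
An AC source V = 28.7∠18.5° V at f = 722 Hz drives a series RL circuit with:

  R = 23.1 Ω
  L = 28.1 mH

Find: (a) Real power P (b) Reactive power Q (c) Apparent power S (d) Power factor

Step 1 — Angular frequency: ω = 2π·f = 2π·722 = 4536 rad/s.
Step 2 — Component impedances:
  R: Z = R = 23.1 Ω
  L: Z = jωL = j·4536·0.0281 = 0 + j127.5 Ω
Step 3 — Series combination: Z_total = R + L = 23.1 + j127.5 Ω = 129.6∠79.7° Ω.
Step 4 — Source phasor: V = 28.7∠18.5° V = 27.22 + j9.107 V.
Step 5 — Current: I = V / Z = 0.1066 - j0.1942 A = 0.2215∠-61.2° A.
Step 6 — Complex power: S = V·I* = 1.134 + j6.256 VA.
Step 7 — Real power: P = Re(S) = 1.134 W.
Step 8 — Reactive power: Q = Im(S) = 6.256 VAR.
Step 9 — Apparent power: |S| = 6.358 VA.
Step 10 — Power factor: PF = P/|S| = 0.1783 (lagging).

(a) P = 1.134 W  (b) Q = 6.256 VAR  (c) S = 6.358 VA  (d) PF = 0.1783 (lagging)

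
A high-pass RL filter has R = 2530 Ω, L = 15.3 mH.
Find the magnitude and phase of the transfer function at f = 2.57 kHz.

Step 1 — Angular frequency: ω = 2π·2570 = 1.615e+04 rad/s.
Step 2 — Transfer function: H(jω) = jωL/(R + jωL).
Step 3 — Numerator jωL = j·247.1; denominator R + jωL = 2530 + j247.1.
Step 4 — H = 0.009446 + j0.09673.
Step 5 — Magnitude: |H| = 0.09719 (-20.2 dB); phase: φ = 84.4°.

|H| = 0.09719 (-20.2 dB), φ = 84.4°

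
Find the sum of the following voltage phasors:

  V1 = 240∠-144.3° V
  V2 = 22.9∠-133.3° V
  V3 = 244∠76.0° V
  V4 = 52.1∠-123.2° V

Step 1 — Convert each phasor to rectangular form:
  V1 = 240·(cos(-144.3°) + j·sin(-144.3°)) = -194.9 - j140 V
  V2 = 22.9·(cos(-133.3°) + j·sin(-133.3°)) = -15.71 - j16.67 V
  V3 = 244·(cos(76.0°) + j·sin(76.0°)) = 59.03 + j236.8 V
  V4 = 52.1·(cos(-123.2°) + j·sin(-123.2°)) = -28.53 - j43.6 V
Step 2 — Sum components: V_total = -180.1 + j36.44 V.
Step 3 — Convert to polar: |V_total| = 183.8 V, ∠V_total = 168.6°.

V_total = 183.8∠168.6° V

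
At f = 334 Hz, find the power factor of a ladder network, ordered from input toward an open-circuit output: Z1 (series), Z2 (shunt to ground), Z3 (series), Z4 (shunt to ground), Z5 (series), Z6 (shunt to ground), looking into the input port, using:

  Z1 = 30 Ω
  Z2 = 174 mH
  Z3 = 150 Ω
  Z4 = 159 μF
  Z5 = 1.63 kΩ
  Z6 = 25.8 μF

Step 1 — Angular frequency: ω = 2π·f = 2π·334 = 2099 rad/s.
Step 2 — Component impedances:
  Z1: Z = R = 30 Ω
  Z2: Z = jωL = j·2099·0.174 = 0 + j365.2 Ω
  Z3: Z = R = 150 Ω
  Z4: Z = 1/(jωC) = -j/(ω·C) = 0 - j2.997 Ω
  Z5: Z = R = 1630 Ω
  Z6: Z = 1/(jωC) = -j/(ω·C) = 0 - j18.47 Ω
Step 3 — Ladder network (open output): work backward from the far end, alternating series and parallel combinations. Z_in = 160.2 + j50.89 Ω = 168.1∠17.6° Ω.
Step 4 — Power factor: PF = cos(φ) = Re(Z)/|Z| = 160.2/168.1 = 0.953.
Step 5 — Type: Im(Z) = 50.89 ⇒ lagging (phase φ = 17.6°).

PF = 0.953 (lagging, φ = 17.6°)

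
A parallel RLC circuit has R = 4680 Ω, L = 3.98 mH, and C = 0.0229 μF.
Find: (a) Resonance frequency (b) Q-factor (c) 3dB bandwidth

Step 1 — Resonance: ω₀ = 1/√(LC) = 1/√(0.00398·2.29e-08) = 1.047e+05 rad/s.
Step 2 — f₀ = ω₀/(2π) = 1.667e+04 Hz.
Step 3 — Parallel Q: Q = R/(ω₀L) = 4680/(1.047e+05·0.00398) = 11.23.
Step 4 — Bandwidth: Δω = ω₀/Q = 9331 rad/s; BW = Δω/(2π) = 1485 Hz.

(a) f₀ = 1.667e+04 Hz  (b) Q = 11.23  (c) BW = 1485 Hz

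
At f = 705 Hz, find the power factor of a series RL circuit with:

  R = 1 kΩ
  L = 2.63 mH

Step 1 — Angular frequency: ω = 2π·f = 2π·705 = 4430 rad/s.
Step 2 — Component impedances:
  R: Z = R = 1000 Ω
  L: Z = jωL = j·4430·0.00263 = 0 + j11.65 Ω
Step 3 — Series combination: Z_total = R + L = 1000 + j11.65 Ω = 1000∠0.7° Ω.
Step 4 — Power factor: PF = cos(φ) = Re(Z)/|Z| = 1000/1000.1 = 0.9999.
Step 5 — Type: Im(Z) = 11.65 ⇒ lagging (phase φ = 0.7°).

PF = 0.9999 (lagging, φ = 0.7°)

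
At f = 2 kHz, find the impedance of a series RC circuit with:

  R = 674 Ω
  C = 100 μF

Step 1 — Angular frequency: ω = 2π·f = 2π·2000 = 1.257e+04 rad/s.
Step 2 — Component impedances:
  R: Z = R = 674 Ω
  C: Z = 1/(jωC) = -j/(ω·C) = 0 - j0.7958 Ω
Step 3 — Series combination: Z_total = R + C = 674 - j0.7958 Ω = 674∠-0.1° Ω.

Z = 674 - j0.7958 Ω = 674∠-0.1° Ω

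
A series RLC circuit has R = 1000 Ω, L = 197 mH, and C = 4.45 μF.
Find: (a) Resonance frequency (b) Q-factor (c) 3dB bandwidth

Step 1 — Resonance: ω₀ = 1/√(LC) = 1/√(0.197·4.45e-06) = 1068 rad/s.
Step 2 — f₀ = ω₀/(2π) = 170 Hz.
Step 3 — Series Q: Q = ω₀L/R = 1068·0.197/1000 = 0.2104.
Step 4 — Bandwidth: Δω = ω₀/Q = 5076 rad/s; BW = Δω/(2π) = 807.9 Hz.

(a) f₀ = 170 Hz  (b) Q = 0.2104  (c) BW = 807.9 Hz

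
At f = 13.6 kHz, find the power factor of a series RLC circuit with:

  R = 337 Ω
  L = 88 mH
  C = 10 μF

Step 1 — Angular frequency: ω = 2π·f = 2π·1.36e+04 = 8.545e+04 rad/s.
Step 2 — Component impedances:
  R: Z = R = 337 Ω
  L: Z = jωL = j·8.545e+04·0.088 = 0 + j7520 Ω
  C: Z = 1/(jωC) = -j/(ω·C) = 0 - j1.17 Ω
Step 3 — Series combination: Z_total = R + L + C = 337 + j7519 Ω = 7526∠87.4° Ω.
Step 4 — Power factor: PF = cos(φ) = Re(Z)/|Z| = 337/7526 = 0.04478.
Step 5 — Type: Im(Z) = 7519 ⇒ lagging (phase φ = 87.4°).

PF = 0.04478 (lagging, φ = 87.4°)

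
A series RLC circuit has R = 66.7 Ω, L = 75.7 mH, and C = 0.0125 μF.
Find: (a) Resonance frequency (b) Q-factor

Step 1 — Resonance condition Im(Z)=0 gives ω₀ = 1/√(LC).
Step 2 — ω₀ = 1/√(0.0757·1.25e-08) = 3.251e+04 rad/s.
Step 3 — f₀ = ω₀/(2π) = 5174 Hz.
Step 4 — Series Q: Q = ω₀L/R = 3.251e+04·0.0757/66.7 = 36.89.

(a) f₀ = 5174 Hz  (b) Q = 36.89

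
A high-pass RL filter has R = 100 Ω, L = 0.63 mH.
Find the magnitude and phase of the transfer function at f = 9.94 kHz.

Step 1 — Angular frequency: ω = 2π·9940 = 6.245e+04 rad/s.
Step 2 — Transfer function: H(jω) = jωL/(R + jωL).
Step 3 — Numerator jωL = j·39.35; denominator R + jωL = 100 + j39.35.
Step 4 — H = 0.1341 + j0.3407.
Step 5 — Magnitude: |H| = 0.3661 (-8.7 dB); phase: φ = 68.5°.

|H| = 0.3661 (-8.7 dB), φ = 68.5°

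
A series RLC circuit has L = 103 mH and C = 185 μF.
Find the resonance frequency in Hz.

Step 1 — Resonance condition Im(Z)=0 gives ω₀ = 1/√(LC).
Step 2 — ω₀ = 1/√(0.103·0.000185) = 229.1 rad/s.
Step 3 — f₀ = ω₀/(2π) = 36.46 Hz.

f₀ = 36.46 Hz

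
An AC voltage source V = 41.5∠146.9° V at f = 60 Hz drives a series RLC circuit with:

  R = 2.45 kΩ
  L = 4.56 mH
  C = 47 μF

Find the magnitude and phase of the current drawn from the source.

Step 1 — Angular frequency: ω = 2π·f = 2π·60 = 377 rad/s.
Step 2 — Component impedances:
  R: Z = R = 2450 Ω
  L: Z = jωL = j·377·0.00456 = 0 + j1.719 Ω
  C: Z = 1/(jωC) = -j/(ω·C) = 0 - j56.44 Ω
Step 3 — Series combination: Z_total = R + L + C = 2450 - j54.72 Ω = 2451∠-1.3° Ω.
Step 4 — Source phasor: V = 41.5∠146.9° V = -34.77 + j22.66 V.
Step 5 — Ohm's law: I = V / Z_total = (-34.77 + j22.66) / (2450 - j54.72) = -0.01439 + j0.008929 A.
Step 6 — Convert to polar: |I| = 0.01693 A, ∠I = 148.2°.

I = 0.01693∠148.2° A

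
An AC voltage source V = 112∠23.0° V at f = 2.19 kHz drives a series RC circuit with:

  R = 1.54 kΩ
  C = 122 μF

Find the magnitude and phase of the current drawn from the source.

Step 1 — Angular frequency: ω = 2π·f = 2π·2190 = 1.376e+04 rad/s.
Step 2 — Component impedances:
  R: Z = R = 1540 Ω
  C: Z = 1/(jωC) = -j/(ω·C) = 0 - j0.5957 Ω
Step 3 — Series combination: Z_total = R + C = 1540 - j0.5957 Ω = 1540∠-0.0° Ω.
Step 4 — Source phasor: V = 112∠23.0° V = 103.1 + j43.76 V.
Step 5 — Ohm's law: I = V / Z_total = (103.1 + j43.76) / (1540 - j0.5957) = 0.06693 + j0.02844 A.
Step 6 — Convert to polar: |I| = 0.07273 A, ∠I = 23.0°.

I = 0.07273∠23.0° A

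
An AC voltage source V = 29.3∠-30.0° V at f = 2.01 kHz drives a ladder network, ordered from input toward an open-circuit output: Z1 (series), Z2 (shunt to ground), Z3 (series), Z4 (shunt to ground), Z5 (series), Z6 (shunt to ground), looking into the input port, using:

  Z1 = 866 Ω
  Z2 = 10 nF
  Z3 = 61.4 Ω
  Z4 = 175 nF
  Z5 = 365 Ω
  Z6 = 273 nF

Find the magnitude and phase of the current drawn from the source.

Step 1 — Angular frequency: ω = 2π·f = 2π·2010 = 1.263e+04 rad/s.
Step 2 — Component impedances:
  Z1: Z = R = 866 Ω
  Z2: Z = 1/(jωC) = -j/(ω·C) = 0 - j7918 Ω
  Z3: Z = R = 61.4 Ω
  Z4: Z = 1/(jωC) = -j/(ω·C) = 0 - j452.5 Ω
  Z5: Z = R = 365 Ω
  Z6: Z = 1/(jωC) = -j/(ω·C) = 0 - j290 Ω
Step 3 — Ladder network (open output): work backward from the far end, alternating series and parallel combinations. Z_in = 1027 - j227.3 Ω = 1052∠-12.5° Ω.
Step 4 — Source phasor: V = 29.3∠-30.0° V = 25.37 - j14.65 V.
Step 5 — Ohm's law: I = V / Z_total = (25.37 - j14.65) / (1027 - j227.3) = 0.02656 - j0.008387 A.
Step 6 — Convert to polar: |I| = 0.02786 A, ∠I = -17.5°.

I = 0.02786∠-17.5° A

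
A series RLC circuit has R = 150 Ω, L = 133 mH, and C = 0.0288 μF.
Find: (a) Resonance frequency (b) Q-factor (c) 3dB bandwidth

Step 1 — Resonance: ω₀ = 1/√(LC) = 1/√(0.133·2.88e-08) = 1.616e+04 rad/s.
Step 2 — f₀ = ω₀/(2π) = 2572 Hz.
Step 3 — Series Q: Q = ω₀L/R = 1.616e+04·0.133/150 = 14.33.
Step 4 — Bandwidth: Δω = ω₀/Q = 1128 rad/s; BW = Δω/(2π) = 179.5 Hz.

(a) f₀ = 2572 Hz  (b) Q = 14.33  (c) BW = 179.5 Hz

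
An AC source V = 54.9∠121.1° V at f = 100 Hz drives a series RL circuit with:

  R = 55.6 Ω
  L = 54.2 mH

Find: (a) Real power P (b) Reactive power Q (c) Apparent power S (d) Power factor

Step 1 — Angular frequency: ω = 2π·f = 2π·100 = 628.3 rad/s.
Step 2 — Component impedances:
  R: Z = R = 55.6 Ω
  L: Z = jωL = j·628.3·0.0542 = 0 + j34.05 Ω
Step 3 — Series combination: Z_total = R + L = 55.6 + j34.05 Ω = 65.2∠31.5° Ω.
Step 4 — Source phasor: V = 54.9∠121.1° V = -28.36 + j47.01 V.
Step 5 — Current: I = V / Z = 0.005693 + j0.842 A = 0.842∠89.6° A.
Step 6 — Complex power: S = V·I* = 39.42 + j24.14 VA.
Step 7 — Real power: P = Re(S) = 39.42 W.
Step 8 — Reactive power: Q = Im(S) = 24.14 VAR.
Step 9 — Apparent power: |S| = 46.23 VA.
Step 10 — Power factor: PF = P/|S| = 0.8528 (lagging).

(a) P = 39.42 W  (b) Q = 24.14 VAR  (c) S = 46.23 VA  (d) PF = 0.8528 (lagging)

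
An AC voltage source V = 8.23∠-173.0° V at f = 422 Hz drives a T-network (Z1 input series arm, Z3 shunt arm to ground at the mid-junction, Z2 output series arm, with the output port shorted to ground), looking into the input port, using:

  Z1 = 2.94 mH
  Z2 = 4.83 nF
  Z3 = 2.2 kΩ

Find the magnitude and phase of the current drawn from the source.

Step 1 — Angular frequency: ω = 2π·f = 2π·422 = 2652 rad/s.
Step 2 — Component impedances:
  Z1: Z = jωL = j·2652·0.00294 = 0 + j7.795 Ω
  Z2: Z = 1/(jωC) = -j/(ω·C) = 0 - j7.808e+04 Ω
  Z3: Z = R = 2200 Ω
Step 3 — With the output port shorted to ground, the output series arm Z2 runs from the junction to ground; the shunt arm Z3 also runs from the junction to ground. They appear in parallel: Z3 || Z2 = 2198 - j61.94 Ω.
Step 4 — Series with input arm Z1: Z_in = Z1 + (Z3 || Z2) = 2198 - j54.14 Ω = 2199∠-1.4° Ω.
Step 5 — Source phasor: V = 8.23∠-173.0° V = -8.169 - j1.003 V.
Step 6 — Ohm's law: I = V / Z_total = (-8.169 - j1.003) / (2198 - j54.14) = -0.003702 - j0.0005475 A.
Step 7 — Convert to polar: |I| = 0.003743 A, ∠I = -171.6°.

I = 0.003743∠-171.6° A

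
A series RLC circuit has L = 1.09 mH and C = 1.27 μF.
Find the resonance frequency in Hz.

Step 1 — Resonance condition Im(Z)=0 gives ω₀ = 1/√(LC).
Step 2 — ω₀ = 1/√(0.00109·1.27e-06) = 2.688e+04 rad/s.
Step 3 — f₀ = ω₀/(2π) = 4278 Hz.

f₀ = 4278 Hz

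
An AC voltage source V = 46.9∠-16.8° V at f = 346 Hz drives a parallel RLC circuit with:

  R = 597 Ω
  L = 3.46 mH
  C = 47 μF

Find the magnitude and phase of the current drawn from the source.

Step 1 — Angular frequency: ω = 2π·f = 2π·346 = 2174 rad/s.
Step 2 — Component impedances:
  R: Z = R = 597 Ω
  L: Z = jωL = j·2174·0.00346 = 0 + j7.522 Ω
  C: Z = 1/(jωC) = -j/(ω·C) = 0 - j9.787 Ω
Step 3 — Parallel combination: 1/Z_total = 1/R + 1/L + 1/C; Z_total = 1.764 + j32.41 Ω = 32.45∠86.9° Ω.
Step 4 — Source phasor: V = 46.9∠-16.8° V = 44.9 - j13.56 V.
Step 5 — Ohm's law: I = V / Z_total = (44.9 - j13.56) / (1.764 + j32.41) = -0.3419 - j1.404 A.
Step 6 — Convert to polar: |I| = 1.445 A, ∠I = -103.7°.

I = 1.445∠-103.7° A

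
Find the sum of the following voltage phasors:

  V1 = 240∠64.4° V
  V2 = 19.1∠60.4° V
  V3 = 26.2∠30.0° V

Step 1 — Convert each phasor to rectangular form:
  V1 = 240·(cos(64.4°) + j·sin(64.4°)) = 103.7 + j216.4 V
  V2 = 19.1·(cos(60.4°) + j·sin(60.4°)) = 9.434 + j16.61 V
  V3 = 26.2·(cos(30.0°) + j·sin(30.0°)) = 22.69 + j13.1 V
Step 2 — Sum components: V_total = 135.8 + j246.1 V.
Step 3 — Convert to polar: |V_total| = 281.1 V, ∠V_total = 61.1°.

V_total = 281.1∠61.1° V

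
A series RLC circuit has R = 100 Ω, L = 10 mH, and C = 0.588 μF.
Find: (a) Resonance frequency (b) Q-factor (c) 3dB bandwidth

Step 1 — Resonance: ω₀ = 1/√(LC) = 1/√(0.01·5.88e-07) = 1.304e+04 rad/s.
Step 2 — f₀ = ω₀/(2π) = 2076 Hz.
Step 3 — Series Q: Q = ω₀L/R = 1.304e+04·0.01/100 = 1.304.
Step 4 — Bandwidth: Δω = ω₀/Q = 1e+04 rad/s; BW = Δω/(2π) = 1592 Hz.

(a) f₀ = 2076 Hz  (b) Q = 1.304  (c) BW = 1592 Hz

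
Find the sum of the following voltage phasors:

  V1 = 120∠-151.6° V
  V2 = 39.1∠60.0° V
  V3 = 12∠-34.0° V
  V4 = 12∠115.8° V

Step 1 — Convert each phasor to rectangular form:
  V1 = 120·(cos(-151.6°) + j·sin(-151.6°)) = -105.6 - j57.07 V
  V2 = 39.1·(cos(60.0°) + j·sin(60.0°)) = 19.55 + j33.86 V
  V3 = 12·(cos(-34.0°) + j·sin(-34.0°)) = 9.948 - j6.71 V
  V4 = 12·(cos(115.8°) + j·sin(115.8°)) = -5.223 + j10.8 V
Step 2 — Sum components: V_total = -81.28 - j19.12 V.
Step 3 — Convert to polar: |V_total| = 83.5 V, ∠V_total = -166.8°.

V_total = 83.5∠-166.8° V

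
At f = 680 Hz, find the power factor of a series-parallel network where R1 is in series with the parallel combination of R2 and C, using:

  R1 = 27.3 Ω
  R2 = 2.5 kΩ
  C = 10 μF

Step 1 — Angular frequency: ω = 2π·f = 2π·680 = 4273 rad/s.
Step 2 — Component impedances:
  R1: Z = R = 27.3 Ω
  R2: Z = R = 2500 Ω
  C: Z = 1/(jωC) = -j/(ω·C) = 0 - j23.41 Ω
Step 3 — Parallel branch: R2 || C = 1/(1/R2 + 1/C) = 0.2191 - j23.4 Ω.
Step 4 — Series with R1: Z_total = R1 + (R2 || C) = 27.52 - j23.4 Ω = 36.12∠-40.4° Ω.
Step 5 — Power factor: PF = cos(φ) = Re(Z)/|Z| = 27.519/36.125 = 0.7618.
Step 6 — Type: Im(Z) = -23.4 ⇒ leading (phase φ = -40.4°).

PF = 0.7618 (leading, φ = -40.4°)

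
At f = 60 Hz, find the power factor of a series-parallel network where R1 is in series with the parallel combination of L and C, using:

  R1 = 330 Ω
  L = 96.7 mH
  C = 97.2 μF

Step 1 — Angular frequency: ω = 2π·f = 2π·60 = 377 rad/s.
Step 2 — Component impedances:
  R1: Z = R = 330 Ω
  L: Z = jωL = j·377·0.0967 = 0 + j36.46 Ω
  C: Z = 1/(jωC) = -j/(ω·C) = 0 - j27.29 Ω
Step 3 — Parallel branch: L || C = 1/(1/L + 1/C) = 0 - j108.5 Ω.
Step 4 — Series with R1: Z_total = R1 + (L || C) = 330 - j108.5 Ω = 347.4∠-18.2° Ω.
Step 5 — Power factor: PF = cos(φ) = Re(Z)/|Z| = 330/347.4 = 0.9499.
Step 6 — Type: Im(Z) = -108.5 ⇒ leading (phase φ = -18.2°).

PF = 0.9499 (leading, φ = -18.2°)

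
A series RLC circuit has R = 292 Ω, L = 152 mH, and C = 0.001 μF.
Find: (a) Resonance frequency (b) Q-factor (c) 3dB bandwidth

Step 1 — Resonance: ω₀ = 1/√(LC) = 1/√(0.152·1e-09) = 8.111e+04 rad/s.
Step 2 — f₀ = ω₀/(2π) = 1.291e+04 Hz.
Step 3 — Series Q: Q = ω₀L/R = 8.111e+04·0.152/292 = 42.22.
Step 4 — Bandwidth: Δω = ω₀/Q = 1921 rad/s; BW = Δω/(2π) = 305.7 Hz.

(a) f₀ = 1.291e+04 Hz  (b) Q = 42.22  (c) BW = 305.7 Hz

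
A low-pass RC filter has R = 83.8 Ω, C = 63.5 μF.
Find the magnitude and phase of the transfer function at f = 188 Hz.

Step 1 — Angular frequency: ω = 2π·188 = 1181 rad/s.
Step 2 — Transfer function: H(jω) = 1/(1 + jωRC).
Step 3 — Denominator: 1 + jωRC = 1 + j·1181·83.8·6.35e-05 = 1 + j6.286.
Step 4 — H = 0.02469 - j0.1552.
Step 5 — Magnitude: |H| = 0.1571 (-16.1 dB); phase: φ = -81.0°.

|H| = 0.1571 (-16.1 dB), φ = -81.0°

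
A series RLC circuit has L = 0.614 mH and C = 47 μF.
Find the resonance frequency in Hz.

Step 1 — Resonance condition Im(Z)=0 gives ω₀ = 1/√(LC).
Step 2 — ω₀ = 1/√(0.000614·4.7e-05) = 5887 rad/s.
Step 3 — f₀ = ω₀/(2π) = 936.9 Hz.

f₀ = 936.9 Hz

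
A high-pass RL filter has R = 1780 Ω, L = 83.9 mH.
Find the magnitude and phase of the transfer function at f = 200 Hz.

Step 1 — Angular frequency: ω = 2π·200 = 1257 rad/s.
Step 2 — Transfer function: H(jω) = jωL/(R + jωL).
Step 3 — Numerator jωL = j·105.4; denominator R + jωL = 1780 + j105.4.
Step 4 — H = 0.003496 + j0.05902.
Step 5 — Magnitude: |H| = 0.05913 (-24.6 dB); phase: φ = 86.6°.

|H| = 0.05913 (-24.6 dB), φ = 86.6°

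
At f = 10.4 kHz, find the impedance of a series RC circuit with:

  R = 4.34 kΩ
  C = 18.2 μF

Step 1 — Angular frequency: ω = 2π·f = 2π·1.04e+04 = 6.535e+04 rad/s.
Step 2 — Component impedances:
  R: Z = R = 4340 Ω
  C: Z = 1/(jωC) = -j/(ω·C) = 0 - j0.8408 Ω
Step 3 — Series combination: Z_total = R + C = 4340 - j0.8408 Ω = 4340∠-0.0° Ω.

Z = 4340 - j0.8408 Ω = 4340∠-0.0° Ω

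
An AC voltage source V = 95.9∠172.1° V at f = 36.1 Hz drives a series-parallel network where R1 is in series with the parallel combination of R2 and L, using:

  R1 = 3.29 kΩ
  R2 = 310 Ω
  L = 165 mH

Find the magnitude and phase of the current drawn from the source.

Step 1 — Angular frequency: ω = 2π·f = 2π·36.1 = 226.8 rad/s.
Step 2 — Component impedances:
  R1: Z = R = 3290 Ω
  R2: Z = R = 310 Ω
  L: Z = jωL = j·226.8·0.165 = 0 + j37.43 Ω
Step 3 — Parallel branch: R2 || L = 1/(1/R2 + 1/L) = 4.453 + j36.89 Ω.
Step 4 — Series with R1: Z_total = R1 + (R2 || L) = 3294 + j36.89 Ω = 3295∠0.6° Ω.
Step 5 — Source phasor: V = 95.9∠172.1° V = -94.99 + j13.18 V.
Step 6 — Ohm's law: I = V / Z_total = (-94.99 + j13.18) / (3294 + j36.89) = -0.02878 + j0.004323 A.
Step 7 — Convert to polar: |I| = 0.02911 A, ∠I = 171.5°.

I = 0.02911∠171.5° A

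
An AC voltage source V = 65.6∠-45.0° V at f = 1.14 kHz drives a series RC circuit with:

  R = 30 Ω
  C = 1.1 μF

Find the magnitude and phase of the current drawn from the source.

Step 1 — Angular frequency: ω = 2π·f = 2π·1140 = 7163 rad/s.
Step 2 — Component impedances:
  R: Z = R = 30 Ω
  C: Z = 1/(jωC) = -j/(ω·C) = 0 - j126.9 Ω
Step 3 — Series combination: Z_total = R + C = 30 - j126.9 Ω = 130.4∠-76.7° Ω.
Step 4 — Source phasor: V = 65.6∠-45.0° V = 46.39 - j46.39 V.
Step 5 — Ohm's law: I = V / Z_total = (46.39 - j46.39) / (30 - j126.9) = 0.428 + j0.2643 A.
Step 6 — Convert to polar: |I| = 0.503 A, ∠I = 31.7°.

I = 0.503∠31.7° A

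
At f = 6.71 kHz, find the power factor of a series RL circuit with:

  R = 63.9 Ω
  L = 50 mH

Step 1 — Angular frequency: ω = 2π·f = 2π·6710 = 4.216e+04 rad/s.
Step 2 — Component impedances:
  R: Z = R = 63.9 Ω
  L: Z = jωL = j·4.216e+04·0.05 = 0 + j2108 Ω
Step 3 — Series combination: Z_total = R + L = 63.9 + j2108 Ω = 2109∠88.3° Ω.
Step 4 — Power factor: PF = cos(φ) = Re(Z)/|Z| = 63.9/2109 = 0.0303.
Step 5 — Type: Im(Z) = 2108 ⇒ lagging (phase φ = 88.3°).

PF = 0.0303 (lagging, φ = 88.3°)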